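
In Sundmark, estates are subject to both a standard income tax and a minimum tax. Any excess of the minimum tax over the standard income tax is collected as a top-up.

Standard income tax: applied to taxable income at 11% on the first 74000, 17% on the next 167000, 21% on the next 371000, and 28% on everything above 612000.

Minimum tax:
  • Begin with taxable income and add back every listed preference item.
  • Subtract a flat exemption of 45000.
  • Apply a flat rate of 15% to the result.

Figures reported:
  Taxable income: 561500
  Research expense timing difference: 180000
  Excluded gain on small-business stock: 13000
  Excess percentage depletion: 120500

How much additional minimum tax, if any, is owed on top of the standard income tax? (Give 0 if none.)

20665

Standard income tax:
  74000 × 11% = 8140
  167000 × 17% = 28390
  320500 × 21% = 67305
  → 103835

Minimum tax:
  Adjusted income: 561500 + 180000 + 13000 + 120500 = 875000
  Less exemption 45000 → base 830000
  830000 × 15% = 124500

Excess of minimum tax over standard income tax: 124500 − 103835 = 20665.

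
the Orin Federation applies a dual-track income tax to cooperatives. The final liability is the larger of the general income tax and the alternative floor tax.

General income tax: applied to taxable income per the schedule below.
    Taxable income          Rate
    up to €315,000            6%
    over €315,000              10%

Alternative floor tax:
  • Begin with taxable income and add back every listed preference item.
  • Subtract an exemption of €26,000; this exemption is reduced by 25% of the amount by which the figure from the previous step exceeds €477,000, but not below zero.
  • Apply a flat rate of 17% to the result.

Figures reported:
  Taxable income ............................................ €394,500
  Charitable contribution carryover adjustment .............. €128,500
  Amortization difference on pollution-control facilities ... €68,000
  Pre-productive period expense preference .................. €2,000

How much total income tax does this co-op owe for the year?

€100,810

Alternative floor tax:
  Adjusted income: €394,500 + €128,500 + €68,000 + €2,000 = €593,000
  Exemption: 25% × (€593,000 − €477,000) = €29,000 ≥ €26,000, so the exemption is fully phased out
  Base: €593,000 − €0 = €593,000
  €593,000 × 17% = €100,810

General income tax:
  €315,000 × 6% = €18,900
  €79,500 × 10% = €7,950
  → €26,850

€100,810 > €26,850, so the alternative floor tax is the binding amount.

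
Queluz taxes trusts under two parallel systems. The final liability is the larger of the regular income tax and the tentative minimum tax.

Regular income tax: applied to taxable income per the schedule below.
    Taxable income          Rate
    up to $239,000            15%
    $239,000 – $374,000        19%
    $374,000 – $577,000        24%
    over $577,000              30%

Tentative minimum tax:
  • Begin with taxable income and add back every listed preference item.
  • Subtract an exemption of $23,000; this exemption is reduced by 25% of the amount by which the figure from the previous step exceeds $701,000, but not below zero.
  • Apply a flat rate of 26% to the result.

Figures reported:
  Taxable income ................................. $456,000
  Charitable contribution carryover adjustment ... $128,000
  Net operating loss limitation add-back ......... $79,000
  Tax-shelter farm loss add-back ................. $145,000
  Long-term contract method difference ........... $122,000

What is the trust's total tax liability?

Tentative minimum tax:
  Adjusted income: $456,000 + $128,000 + $79,000 + $145,000 + $122,000 = $930,000
  Exemption: 25% × ($930,000 − $701,000) = $57,250 ≥ $23,000, so the exemption is fully phased out
  Base: $930,000 − $0 = $930,000
  $930,000 × 26% = $241,800

Regular income tax:
  $239,000 × 15% = $35,850
  $135,000 × 19% = $25,650
  $82,000 × 24% = $19,680
  → $81,180

$241,800 > $81,180, so the tentative minimum tax is the binding amount.

$241,800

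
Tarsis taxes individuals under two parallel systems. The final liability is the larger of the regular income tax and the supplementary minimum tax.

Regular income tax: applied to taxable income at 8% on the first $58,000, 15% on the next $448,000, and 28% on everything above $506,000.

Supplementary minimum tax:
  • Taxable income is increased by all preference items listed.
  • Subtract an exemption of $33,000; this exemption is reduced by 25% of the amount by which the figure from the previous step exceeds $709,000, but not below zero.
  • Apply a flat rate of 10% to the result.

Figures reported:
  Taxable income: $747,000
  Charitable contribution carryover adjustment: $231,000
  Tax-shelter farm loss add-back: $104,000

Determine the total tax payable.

Supplementary minimum tax:
  Adjusted income: $747,000 + $231,000 + $104,000 = $1,082,000
  Exemption: 25% × ($1,082,000 − $709,000) = $93,250 ≥ $33,000, so the exemption is fully phased out
  Base: $1,082,000 − $0 = $1,082,000
  $1,082,000 × 10% = $108,200

Regular income tax:
  $58,000 × 8% = $4,640
  $448,000 × 15% = $67,200
  $241,000 × 28% = $67,480
  → $139,320

$139,320 > $108,200, so the regular income tax governs.

$139,320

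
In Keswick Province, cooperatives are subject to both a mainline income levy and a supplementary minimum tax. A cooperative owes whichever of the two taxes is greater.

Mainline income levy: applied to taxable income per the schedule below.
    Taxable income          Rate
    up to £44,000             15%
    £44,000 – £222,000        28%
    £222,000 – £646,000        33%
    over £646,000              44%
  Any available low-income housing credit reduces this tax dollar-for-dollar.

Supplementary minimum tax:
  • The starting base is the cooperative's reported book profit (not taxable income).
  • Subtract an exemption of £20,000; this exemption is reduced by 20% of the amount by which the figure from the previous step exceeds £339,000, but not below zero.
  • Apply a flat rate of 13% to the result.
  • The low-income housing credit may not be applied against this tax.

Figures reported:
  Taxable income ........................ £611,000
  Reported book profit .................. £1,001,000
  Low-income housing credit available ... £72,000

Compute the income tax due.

Mainline income levy:
  £44,000 × 15% = £6,600
  £178,000 × 28% = £49,840
  £389,000 × 33% = £128,370
  → £184,810
  Less low-income housing credit £72,000 → £112,810

Supplementary minimum tax:
  Base (reported book profit): £1,001,000
  Exemption: 20% × (£1,001,000 − £339,000) = £132,400 ≥ £20,000, so the exemption is fully phased out
  Base: £1,001,000 − £0 = £1,001,000
  £1,001,000 × 13% = £130,130

£130,130 > £112,810, so the supplementary minimum tax is the binding amount.

£130,130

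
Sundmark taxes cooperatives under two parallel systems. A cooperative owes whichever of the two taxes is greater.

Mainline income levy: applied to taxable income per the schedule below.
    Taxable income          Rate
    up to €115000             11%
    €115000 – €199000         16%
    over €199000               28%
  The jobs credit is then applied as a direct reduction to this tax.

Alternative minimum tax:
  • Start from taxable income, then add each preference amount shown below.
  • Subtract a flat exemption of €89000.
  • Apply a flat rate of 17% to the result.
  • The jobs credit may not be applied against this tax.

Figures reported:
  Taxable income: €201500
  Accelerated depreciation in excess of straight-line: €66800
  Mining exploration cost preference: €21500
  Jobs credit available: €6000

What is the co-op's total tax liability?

€34136

Alternative minimum tax:
  Adjusted income: €201500 + €66800 + €21500 = €289800
  Less exemption €89000 → base €200800
  €200800 × 17% = €34136

Mainline income levy:
  €115000 × 11% = €12650
  €84000 × 16% = €13440
  €2500 × 28% = €700
  → €26790
  Less jobs credit €6000 → €20790

€34136 > €20790, so the alternative minimum tax is the binding amount.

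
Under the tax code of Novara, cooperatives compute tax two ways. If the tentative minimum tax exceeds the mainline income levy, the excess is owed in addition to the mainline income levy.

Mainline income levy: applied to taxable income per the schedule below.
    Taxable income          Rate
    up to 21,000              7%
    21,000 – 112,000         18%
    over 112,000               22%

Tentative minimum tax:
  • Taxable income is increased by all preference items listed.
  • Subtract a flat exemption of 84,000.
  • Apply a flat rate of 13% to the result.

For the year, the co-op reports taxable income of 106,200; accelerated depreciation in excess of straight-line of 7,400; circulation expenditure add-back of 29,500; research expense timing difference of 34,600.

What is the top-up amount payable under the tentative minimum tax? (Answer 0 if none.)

0

Mainline income levy:
  21,000 × 7% = 1,470
  85,200 × 18% = 15,336
  → 16,806

Tentative minimum tax:
  Adjusted income: 106,200 + 7,400 + 29,500 + 34,600 = 177,700
  Less exemption 84,000 → base 93,700
  93,700 × 13% = 12,181

12,181 ≤ 16,806, so no add-on is due.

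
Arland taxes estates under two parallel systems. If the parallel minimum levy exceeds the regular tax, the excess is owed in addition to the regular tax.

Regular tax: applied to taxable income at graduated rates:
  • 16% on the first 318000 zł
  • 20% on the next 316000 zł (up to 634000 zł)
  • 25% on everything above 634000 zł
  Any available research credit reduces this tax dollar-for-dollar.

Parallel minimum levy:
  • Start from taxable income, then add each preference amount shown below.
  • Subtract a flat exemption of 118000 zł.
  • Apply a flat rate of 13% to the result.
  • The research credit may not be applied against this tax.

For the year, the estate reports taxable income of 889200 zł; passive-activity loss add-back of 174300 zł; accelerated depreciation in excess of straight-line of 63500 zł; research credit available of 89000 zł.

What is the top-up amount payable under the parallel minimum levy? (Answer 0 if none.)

Parallel minimum levy:
  Adjusted income: 889200 zł + 174300 zł + 63500 zł = 1127000 zł
  Less exemption 118000 zł → base 1009000 zł
  1009000 zł × 13% = 131170 zł

Regular tax:
  318000 zł × 16% = 50880 zł
  316000 zł × 20% = 63200 zł
  255200 zł × 25% = 63800 zł
  → 177880 zł
  Less research credit 89000 zł → 88880 zł

Excess of parallel minimum levy over regular tax: 131170 zł − 88880 zł = 42290 zł.

42290 zł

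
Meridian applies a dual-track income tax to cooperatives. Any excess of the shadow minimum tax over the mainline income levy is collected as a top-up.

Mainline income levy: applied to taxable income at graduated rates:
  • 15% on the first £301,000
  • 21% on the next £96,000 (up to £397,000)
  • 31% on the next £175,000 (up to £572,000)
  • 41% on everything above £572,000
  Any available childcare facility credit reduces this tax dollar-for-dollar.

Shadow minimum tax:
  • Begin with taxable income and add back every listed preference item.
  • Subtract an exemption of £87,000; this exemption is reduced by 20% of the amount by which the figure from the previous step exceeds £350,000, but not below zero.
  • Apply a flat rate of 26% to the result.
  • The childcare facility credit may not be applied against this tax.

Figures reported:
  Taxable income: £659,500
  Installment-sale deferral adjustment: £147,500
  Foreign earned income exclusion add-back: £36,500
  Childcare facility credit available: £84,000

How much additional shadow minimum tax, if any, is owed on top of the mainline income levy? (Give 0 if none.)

£147,875

Shadow minimum tax:
  Adjusted income: £659,500 + £147,500 + £36,500 = £843,500
  Exemption: 20% × (£843,500 − £350,000) = £98,700 ≥ £87,000, so the exemption is fully phased out
  Base: £843,500 − £0 = £843,500
  £843,500 × 26% = £219,310

Mainline income levy:
  £301,000 × 15% = £45,150
  £96,000 × 21% = £20,160
  £175,000 × 31% = £54,250
  £87,500 × 41% = £35,875
  → £155,435
  Less childcare facility credit £84,000 → £71,435

Excess of shadow minimum tax over mainline income levy: £219,310 − £71,435 = £147,875.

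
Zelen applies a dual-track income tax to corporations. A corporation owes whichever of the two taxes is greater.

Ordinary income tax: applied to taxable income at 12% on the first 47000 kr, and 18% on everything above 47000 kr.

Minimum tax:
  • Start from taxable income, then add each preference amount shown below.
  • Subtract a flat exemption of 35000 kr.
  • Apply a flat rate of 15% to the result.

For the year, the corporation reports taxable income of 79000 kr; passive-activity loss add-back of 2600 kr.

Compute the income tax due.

Ordinary income tax:
  47000 kr × 12% = 5640 kr
  32000 kr × 18% = 5760 kr
  → 11400 kr

Minimum tax:
  Adjusted income: 79000 kr + 2600 kr = 81600 kr
  Less exemption 35000 kr → base 46600 kr
  46600 kr × 15% = 6990 kr

11400 kr > 6990 kr, so the ordinary income tax governs.

11400 kr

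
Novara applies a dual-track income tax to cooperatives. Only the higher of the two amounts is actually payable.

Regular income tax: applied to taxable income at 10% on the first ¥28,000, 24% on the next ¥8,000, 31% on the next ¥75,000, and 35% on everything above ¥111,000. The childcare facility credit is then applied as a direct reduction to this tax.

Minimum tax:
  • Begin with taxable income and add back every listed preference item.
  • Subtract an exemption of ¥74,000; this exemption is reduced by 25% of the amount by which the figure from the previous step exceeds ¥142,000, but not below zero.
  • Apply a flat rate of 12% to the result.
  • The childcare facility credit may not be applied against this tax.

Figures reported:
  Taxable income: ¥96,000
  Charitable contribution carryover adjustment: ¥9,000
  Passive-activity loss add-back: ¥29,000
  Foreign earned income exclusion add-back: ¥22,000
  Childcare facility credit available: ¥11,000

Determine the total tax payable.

Regular income tax:
  ¥28,000 × 10% = ¥2,800
  ¥8,000 × 24% = ¥1,920
  ¥60,000 × 31% = ¥18,600
  → ¥23,320
  Less childcare facility credit ¥11,000 → ¥12,320

Minimum tax:
  Adjusted income: ¥96,000 + ¥9,000 + ¥29,000 + ¥22,000 = ¥156,000
  Exemption: ¥74,000 − 25% × (¥156,000 − ¥142,000) = ¥74,000 − ¥3,500 = ¥70,500
  Base: ¥156,000 − ¥70,500 = ¥85,500
  ¥85,500 × 12% = ¥10,260

¥12,320 > ¥10,260, so the regular income tax governs.

¥12,320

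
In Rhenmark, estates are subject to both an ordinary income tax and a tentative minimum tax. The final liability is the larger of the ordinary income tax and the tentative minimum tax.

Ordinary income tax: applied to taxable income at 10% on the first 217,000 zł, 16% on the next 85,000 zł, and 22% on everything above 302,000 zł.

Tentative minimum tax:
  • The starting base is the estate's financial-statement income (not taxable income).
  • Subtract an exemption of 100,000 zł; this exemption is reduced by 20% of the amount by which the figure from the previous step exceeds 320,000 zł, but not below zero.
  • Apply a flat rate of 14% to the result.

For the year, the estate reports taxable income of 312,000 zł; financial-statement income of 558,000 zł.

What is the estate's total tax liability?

70,784 zł

Tentative minimum tax:
  Base (financial-statement income): 558,000 zł
  Exemption: 100,000 zł − 20% × (558,000 zł − 320,000 zł) = 100,000 zł − 47,600 zł = 52,400 zł
  Base: 558,000 zł − 52,400 zł = 505,600 zł
  505,600 zł × 14% = 70,784 zł

Ordinary income tax:
  217,000 zł × 10% = 21,700 zł
  85,000 zł × 16% = 13,600 zł
  10,000 zł × 22% = 2,200 zł
  → 37,500 zł

70,784 zł > 37,500 zł, so the tentative minimum tax is the binding amount.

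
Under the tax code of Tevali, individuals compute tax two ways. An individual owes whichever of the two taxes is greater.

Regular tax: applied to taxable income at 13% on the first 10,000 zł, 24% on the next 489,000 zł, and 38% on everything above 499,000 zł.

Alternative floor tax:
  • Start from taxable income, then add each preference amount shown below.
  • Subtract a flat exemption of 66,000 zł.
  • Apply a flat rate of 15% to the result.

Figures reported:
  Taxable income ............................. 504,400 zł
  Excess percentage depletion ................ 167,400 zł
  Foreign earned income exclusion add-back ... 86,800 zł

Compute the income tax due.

Alternative floor tax:
  Adjusted income: 504,400 zł + 167,400 zł + 86,800 zł = 758,600 zł
  Less exemption 66,000 zł → base 692,600 zł
  692,600 zł × 15% = 103,890 zł

Regular tax:
  10,000 zł × 13% = 1,300 zł
  489,000 zł × 24% = 117,360 zł
  5,400 zł × 38% = 2,052 zł
  → 120,712 zł

120,712 zł > 103,890 zł, so the regular tax governs.

120,712 zł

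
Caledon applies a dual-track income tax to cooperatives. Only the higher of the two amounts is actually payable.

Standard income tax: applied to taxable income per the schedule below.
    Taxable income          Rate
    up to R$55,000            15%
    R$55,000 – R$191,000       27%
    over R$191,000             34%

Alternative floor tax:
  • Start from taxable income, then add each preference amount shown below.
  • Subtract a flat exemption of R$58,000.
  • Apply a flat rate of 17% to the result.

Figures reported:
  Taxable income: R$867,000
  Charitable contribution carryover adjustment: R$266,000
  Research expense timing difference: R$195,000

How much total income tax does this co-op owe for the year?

R$274,810

Alternative floor tax:
  Adjusted income: R$867,000 + R$266,000 + R$195,000 = R$1,328,000
  Less exemption R$58,000 → base R$1,270,000
  R$1,270,000 × 17% = R$215,900

Standard income tax:
  R$55,000 × 15% = R$8,250
  R$136,000 × 27% = R$36,720
  R$676,000 × 34% = R$229,840
  → R$274,810

R$274,810 > R$215,900, so the standard income tax governs.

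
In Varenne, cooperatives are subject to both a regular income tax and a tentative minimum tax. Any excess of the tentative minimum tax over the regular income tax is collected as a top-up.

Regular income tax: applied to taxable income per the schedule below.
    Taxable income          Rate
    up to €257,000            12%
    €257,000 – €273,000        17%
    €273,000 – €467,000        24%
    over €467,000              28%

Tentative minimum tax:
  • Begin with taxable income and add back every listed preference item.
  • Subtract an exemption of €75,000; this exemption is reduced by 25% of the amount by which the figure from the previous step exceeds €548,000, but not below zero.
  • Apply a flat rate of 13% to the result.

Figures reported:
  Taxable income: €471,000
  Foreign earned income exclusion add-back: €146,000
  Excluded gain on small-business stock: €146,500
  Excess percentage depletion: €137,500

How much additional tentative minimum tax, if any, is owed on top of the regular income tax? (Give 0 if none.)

Tentative minimum tax:
  Adjusted income: €471,000 + €146,000 + €146,500 + €137,500 = €901,000
  Exemption: 25% × (€901,000 − €548,000) = €88,250 ≥ €75,000, so the exemption is fully phased out
  Base: €901,000 − €0 = €901,000
  €901,000 × 13% = €117,130

Regular income tax:
  €257,000 × 12% = €30,840
  €16,000 × 17% = €2,720
  €194,000 × 24% = €46,560
  €4,000 × 28% = €1,120
  → €81,240

Excess of tentative minimum tax over regular income tax: €117,130 − €81,240 = €35,890.

€35,890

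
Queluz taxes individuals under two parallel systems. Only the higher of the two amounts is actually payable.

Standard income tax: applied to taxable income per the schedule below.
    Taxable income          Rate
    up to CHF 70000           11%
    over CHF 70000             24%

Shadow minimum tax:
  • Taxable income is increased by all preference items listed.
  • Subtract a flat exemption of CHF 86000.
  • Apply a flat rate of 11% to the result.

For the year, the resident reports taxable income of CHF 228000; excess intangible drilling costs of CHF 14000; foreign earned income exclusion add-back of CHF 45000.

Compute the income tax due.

Standard income tax:
  CHF 70000 × 11% = CHF 7700
  CHF 158000 × 24% = CHF 37920
  → CHF 45620

Shadow minimum tax:
  Adjusted income: CHF 228000 + CHF 14000 + CHF 45000 = CHF 287000
  Less exemption CHF 86000 → base CHF 201000
  CHF 201000 × 11% = CHF 22110

CHF 45620 > CHF 22110, so the standard income tax governs.

CHF 45620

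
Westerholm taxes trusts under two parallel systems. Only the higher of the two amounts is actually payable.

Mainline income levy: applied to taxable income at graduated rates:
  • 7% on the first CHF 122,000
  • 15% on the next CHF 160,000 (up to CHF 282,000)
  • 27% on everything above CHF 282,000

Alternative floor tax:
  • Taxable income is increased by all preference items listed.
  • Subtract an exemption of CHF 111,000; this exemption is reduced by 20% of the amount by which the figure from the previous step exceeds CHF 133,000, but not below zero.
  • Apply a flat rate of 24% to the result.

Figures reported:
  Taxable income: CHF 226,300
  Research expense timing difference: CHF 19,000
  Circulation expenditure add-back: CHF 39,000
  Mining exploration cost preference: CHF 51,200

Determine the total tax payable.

CHF 63,600

Mainline income levy:
  CHF 122,000 × 7% = CHF 8,540
  CHF 104,300 × 15% = CHF 15,645
  → CHF 24,185

Alternative floor tax:
  Adjusted income: CHF 226,300 + CHF 19,000 + CHF 39,000 + CHF 51,200 = CHF 335,500
  Exemption: CHF 111,000 − 20% × (CHF 335,500 − CHF 133,000) = CHF 111,000 − CHF 40,500 = CHF 70,500
  Base: CHF 335,500 − CHF 70,500 = CHF 265,000
  CHF 265,000 × 24% = CHF 63,600

CHF 63,600 > CHF 24,185, so the alternative floor tax is the binding amount.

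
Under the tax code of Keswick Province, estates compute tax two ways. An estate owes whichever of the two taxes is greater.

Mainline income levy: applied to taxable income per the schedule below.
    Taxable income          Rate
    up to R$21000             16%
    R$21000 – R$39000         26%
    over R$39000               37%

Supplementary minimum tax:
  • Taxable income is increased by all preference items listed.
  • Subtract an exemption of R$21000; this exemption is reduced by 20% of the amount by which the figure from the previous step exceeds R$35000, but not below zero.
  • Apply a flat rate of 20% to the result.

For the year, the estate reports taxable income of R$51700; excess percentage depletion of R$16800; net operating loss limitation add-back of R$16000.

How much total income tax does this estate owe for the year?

R$14680

Supplementary minimum tax:
  Adjusted income: R$51700 + R$16800 + R$16000 = R$84500
  Exemption: R$21000 − 20% × (R$84500 − R$35000) = R$21000 − R$9900 = R$11100
  Base: R$84500 − R$11100 = R$73400
  R$73400 × 20% = R$14680

Mainline income levy:
  R$21000 × 16% = R$3360
  R$18000 × 26% = R$4680
  R$12700 × 37% = R$4699
  → R$12739

R$14680 > R$12739, so the supplementary minimum tax is the binding amount.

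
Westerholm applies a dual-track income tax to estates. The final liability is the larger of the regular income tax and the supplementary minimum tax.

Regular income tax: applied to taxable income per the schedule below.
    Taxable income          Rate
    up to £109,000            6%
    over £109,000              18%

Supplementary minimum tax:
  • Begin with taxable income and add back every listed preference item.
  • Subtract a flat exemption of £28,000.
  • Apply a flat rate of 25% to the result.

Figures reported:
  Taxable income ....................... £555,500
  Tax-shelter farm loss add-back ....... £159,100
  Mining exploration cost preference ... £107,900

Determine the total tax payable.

£198,625

Regular income tax:
  £109,000 × 6% = £6,540
  £446,500 × 18% = £80,370
  → £86,910

Supplementary minimum tax:
  Adjusted income: £555,500 + £159,100 + £107,900 = £822,500
  Less exemption £28,000 → base £794,500
  £794,500 × 25% = £198,625

£198,625 > £86,910, so the supplementary minimum tax is the binding amount.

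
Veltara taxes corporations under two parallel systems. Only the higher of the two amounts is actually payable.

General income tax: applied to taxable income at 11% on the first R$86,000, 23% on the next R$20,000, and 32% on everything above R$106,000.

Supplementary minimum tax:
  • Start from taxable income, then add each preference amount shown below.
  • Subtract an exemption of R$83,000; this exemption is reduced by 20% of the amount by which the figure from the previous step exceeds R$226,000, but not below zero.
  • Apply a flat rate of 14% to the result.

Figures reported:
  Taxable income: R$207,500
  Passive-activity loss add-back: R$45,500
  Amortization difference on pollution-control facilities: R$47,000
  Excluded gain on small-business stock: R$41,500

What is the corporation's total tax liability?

Supplementary minimum tax:
  Adjusted income: R$207,500 + R$45,500 + R$47,000 + R$41,500 = R$341,500
  Exemption: R$83,000 − 20% × (R$341,500 − R$226,000) = R$83,000 − R$23,100 = R$59,900
  Base: R$341,500 − R$59,900 = R$281,600
  R$281,600 × 14% = R$39,424

General income tax:
  R$86,000 × 11% = R$9,460
  R$20,000 × 23% = R$4,600
  R$101,500 × 32% = R$32,480
  → R$46,540

R$46,540 > R$39,424, so the general income tax governs.

R$46,540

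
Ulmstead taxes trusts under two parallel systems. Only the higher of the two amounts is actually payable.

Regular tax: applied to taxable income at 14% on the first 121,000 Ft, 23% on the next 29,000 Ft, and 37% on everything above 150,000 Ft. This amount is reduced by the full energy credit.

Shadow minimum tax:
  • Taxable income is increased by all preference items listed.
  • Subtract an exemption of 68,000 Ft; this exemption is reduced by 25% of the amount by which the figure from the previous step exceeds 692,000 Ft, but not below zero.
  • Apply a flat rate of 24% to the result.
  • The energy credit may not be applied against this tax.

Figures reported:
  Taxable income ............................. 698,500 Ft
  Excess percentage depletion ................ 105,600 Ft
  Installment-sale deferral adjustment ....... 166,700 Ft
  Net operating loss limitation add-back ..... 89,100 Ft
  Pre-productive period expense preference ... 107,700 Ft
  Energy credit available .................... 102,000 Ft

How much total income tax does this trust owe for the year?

Shadow minimum tax:
  Adjusted income: 698,500 Ft + 105,600 Ft + 166,700 Ft + 89,100 Ft + 107,700 Ft = 1,167,600 Ft
  Exemption: 25% × (1,167,600 Ft − 692,000 Ft) = 118,900 Ft ≥ 68,000 Ft, so the exemption is fully phased out
  Base: 1,167,600 Ft − 0 Ft = 1,167,600 Ft
  1,167,600 Ft × 24% = 280,224 Ft

Regular tax:
  121,000 Ft × 14% = 16,940 Ft
  29,000 Ft × 23% = 6,670 Ft
  548,500 Ft × 37% = 202,945 Ft
  → 226,555 Ft
  Less energy credit 102,000 Ft → 124,555 Ft

280,224 Ft > 124,555 Ft, so the shadow minimum tax is the binding amount.

280,224 Ft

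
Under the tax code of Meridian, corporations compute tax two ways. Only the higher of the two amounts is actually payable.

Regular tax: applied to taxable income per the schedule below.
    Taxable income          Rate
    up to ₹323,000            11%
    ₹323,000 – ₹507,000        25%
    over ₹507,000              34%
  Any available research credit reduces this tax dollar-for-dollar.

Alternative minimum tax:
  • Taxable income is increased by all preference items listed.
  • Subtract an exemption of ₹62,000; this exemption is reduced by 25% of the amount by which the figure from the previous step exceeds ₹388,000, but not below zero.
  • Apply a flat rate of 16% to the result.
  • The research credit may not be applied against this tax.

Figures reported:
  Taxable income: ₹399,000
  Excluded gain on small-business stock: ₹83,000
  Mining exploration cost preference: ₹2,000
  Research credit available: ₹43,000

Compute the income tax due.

Regular tax:
  ₹323,000 × 11% = ₹35,530
  ₹76,000 × 25% = ₹19,000
  → ₹54,530
  Less research credit ₹43,000 → ₹11,530

Alternative minimum tax:
  Adjusted income: ₹399,000 + ₹83,000 + ₹2,000 = ₹484,000
  Exemption: ₹62,000 − 25% × (₹484,000 − ₹388,000) = ₹62,000 − ₹24,000 = ₹38,000
  Base: ₹484,000 − ₹38,000 = ₹446,000
  ₹446,000 × 16% = ₹71,360

₹71,360 > ₹11,530, so the alternative minimum tax is the binding amount.

₹71,360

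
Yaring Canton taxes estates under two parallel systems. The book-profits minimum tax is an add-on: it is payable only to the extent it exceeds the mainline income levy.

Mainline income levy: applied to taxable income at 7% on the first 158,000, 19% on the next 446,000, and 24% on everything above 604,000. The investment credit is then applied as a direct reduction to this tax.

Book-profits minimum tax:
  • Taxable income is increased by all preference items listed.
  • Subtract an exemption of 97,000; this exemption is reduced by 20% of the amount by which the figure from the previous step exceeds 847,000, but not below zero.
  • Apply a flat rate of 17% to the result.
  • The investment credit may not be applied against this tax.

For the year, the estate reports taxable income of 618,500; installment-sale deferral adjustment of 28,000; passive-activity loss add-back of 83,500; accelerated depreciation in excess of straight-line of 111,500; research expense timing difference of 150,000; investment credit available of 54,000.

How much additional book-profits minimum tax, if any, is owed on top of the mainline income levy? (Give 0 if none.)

111,698

Mainline income levy:
  158,000 × 7% = 11,060
  446,000 × 19% = 84,740
  14,500 × 24% = 3,480
  → 99,280
  Less investment credit 54,000 → 45,280

Book-profits minimum tax:
  Adjusted income: 618,500 + 28,000 + 83,500 + 111,500 + 150,000 = 991,500
  Exemption: 97,000 − 20% × (991,500 − 847,000) = 97,000 − 28,900 = 68,100
  Base: 991,500 − 68,100 = 923,400
  923,400 × 17% = 156,978

Excess of book-profits minimum tax over mainline income levy: 156,978 − 45,280 = 111,698.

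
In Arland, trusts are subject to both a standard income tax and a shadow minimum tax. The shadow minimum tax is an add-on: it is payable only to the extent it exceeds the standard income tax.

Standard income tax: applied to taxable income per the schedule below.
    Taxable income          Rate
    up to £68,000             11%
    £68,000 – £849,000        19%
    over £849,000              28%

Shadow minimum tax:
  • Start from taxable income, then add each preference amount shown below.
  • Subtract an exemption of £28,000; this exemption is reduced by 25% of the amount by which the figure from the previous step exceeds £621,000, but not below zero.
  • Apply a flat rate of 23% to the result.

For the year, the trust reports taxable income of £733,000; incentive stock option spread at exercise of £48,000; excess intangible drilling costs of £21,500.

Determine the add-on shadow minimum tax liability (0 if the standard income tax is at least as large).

£50,745

Standard income tax:
  £68,000 × 11% = £7,480
  £665,000 × 19% = £126,350
  → £133,830

Shadow minimum tax:
  Adjusted income: £733,000 + £48,000 + £21,500 = £802,500
  Exemption: 25% × (£802,500 − £621,000) = £45,375 ≥ £28,000, so the exemption is fully phased out
  Base: £802,500 − £0 = £802,500
  £802,500 × 23% = £184,575

Excess of shadow minimum tax over standard income tax: £184,575 − £133,830 = £50,745.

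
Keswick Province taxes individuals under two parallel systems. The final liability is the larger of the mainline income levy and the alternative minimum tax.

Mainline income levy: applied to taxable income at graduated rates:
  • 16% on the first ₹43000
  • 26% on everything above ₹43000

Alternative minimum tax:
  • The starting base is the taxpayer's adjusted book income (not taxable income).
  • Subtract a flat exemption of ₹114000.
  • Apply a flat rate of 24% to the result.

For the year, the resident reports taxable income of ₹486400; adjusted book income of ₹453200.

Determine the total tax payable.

Alternative minimum tax:
  Base (adjusted book income): ₹453200
  Less exemption ₹114000 → base ₹339200
  ₹339200 × 24% = ₹81408

Mainline income levy:
  ₹43000 × 16% = ₹6880
  ₹443400 × 26% = ₹115284
  → ₹122164

₹122164 > ₹81408, so the mainline income levy governs.

₹122164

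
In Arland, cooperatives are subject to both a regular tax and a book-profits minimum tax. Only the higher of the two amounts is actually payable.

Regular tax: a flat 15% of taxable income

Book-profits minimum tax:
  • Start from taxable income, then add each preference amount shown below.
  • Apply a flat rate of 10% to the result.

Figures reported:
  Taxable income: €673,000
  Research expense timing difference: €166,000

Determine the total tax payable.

Book-profits minimum tax:
  Adjusted income: €673,000 + €166,000 = €839,000
  €839,000 × 10% = €83,900

Regular tax:
  €673,000 × 15% = €100,950

€100,950 > €83,900, so the regular tax governs.

€100,950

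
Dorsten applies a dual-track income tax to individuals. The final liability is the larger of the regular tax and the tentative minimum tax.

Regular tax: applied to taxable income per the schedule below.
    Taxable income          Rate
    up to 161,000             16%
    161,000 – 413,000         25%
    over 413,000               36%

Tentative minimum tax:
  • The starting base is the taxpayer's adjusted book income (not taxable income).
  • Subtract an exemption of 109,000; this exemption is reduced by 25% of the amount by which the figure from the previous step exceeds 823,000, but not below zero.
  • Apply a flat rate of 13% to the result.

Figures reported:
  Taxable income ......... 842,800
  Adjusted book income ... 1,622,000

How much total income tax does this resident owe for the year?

243,488

Regular tax:
  161,000 × 16% = 25,760
  252,000 × 25% = 63,000
  429,800 × 36% = 154,728
  → 243,488

Tentative minimum tax:
  Base (adjusted book income): 1,622,000
  Exemption: 25% × (1,622,000 − 823,000) = 199,750 ≥ 109,000, so the exemption is fully phased out
  Base: 1,622,000 − 0 = 1,622,000
  1,622,000 × 13% = 210,860

243,488 > 210,860, so the regular tax governs.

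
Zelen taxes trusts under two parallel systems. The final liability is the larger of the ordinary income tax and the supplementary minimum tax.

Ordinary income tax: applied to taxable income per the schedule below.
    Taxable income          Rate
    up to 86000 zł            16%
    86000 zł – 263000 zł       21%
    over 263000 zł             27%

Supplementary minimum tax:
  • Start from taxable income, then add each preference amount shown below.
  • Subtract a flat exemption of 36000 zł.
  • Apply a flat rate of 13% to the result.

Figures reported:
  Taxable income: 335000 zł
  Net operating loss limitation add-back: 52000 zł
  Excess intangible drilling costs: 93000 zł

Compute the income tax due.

Ordinary income tax:
  86000 zł × 16% = 13760 zł
  177000 zł × 21% = 37170 zł
  72000 zł × 27% = 19440 zł
  → 70370 zł

Supplementary minimum tax:
  Adjusted income: 335000 zł + 52000 zł + 93000 zł = 480000 zł
  Less exemption 36000 zł → base 444000 zł
  444000 zł × 13% = 57720 zł

70370 zł > 57720 zł, so the ordinary income tax governs.

70370 zł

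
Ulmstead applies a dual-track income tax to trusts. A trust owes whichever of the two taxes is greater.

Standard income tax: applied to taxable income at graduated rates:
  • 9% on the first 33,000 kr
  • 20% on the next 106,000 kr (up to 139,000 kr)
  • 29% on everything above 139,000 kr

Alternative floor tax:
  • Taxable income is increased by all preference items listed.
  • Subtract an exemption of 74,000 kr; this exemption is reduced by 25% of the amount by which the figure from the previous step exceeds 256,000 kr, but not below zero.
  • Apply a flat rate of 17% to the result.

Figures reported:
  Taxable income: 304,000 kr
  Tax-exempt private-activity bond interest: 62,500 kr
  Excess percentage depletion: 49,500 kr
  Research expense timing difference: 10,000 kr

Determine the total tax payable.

72,020 kr

Alternative floor tax:
  Adjusted income: 304,000 kr + 62,500 kr + 49,500 kr + 10,000 kr = 426,000 kr
  Exemption: 74,000 kr − 25% × (426,000 kr − 256,000 kr) = 74,000 kr − 42,500 kr = 31,500 kr
  Base: 426,000 kr − 31,500 kr = 394,500 kr
  394,500 kr × 17% = 67,065 kr

Standard income tax:
  33,000 kr × 9% = 2,970 kr
  106,000 kr × 20% = 21,200 kr
  165,000 kr × 29% = 47,850 kr
  → 72,020 kr

72,020 kr > 67,065 kr, so the standard income tax governs.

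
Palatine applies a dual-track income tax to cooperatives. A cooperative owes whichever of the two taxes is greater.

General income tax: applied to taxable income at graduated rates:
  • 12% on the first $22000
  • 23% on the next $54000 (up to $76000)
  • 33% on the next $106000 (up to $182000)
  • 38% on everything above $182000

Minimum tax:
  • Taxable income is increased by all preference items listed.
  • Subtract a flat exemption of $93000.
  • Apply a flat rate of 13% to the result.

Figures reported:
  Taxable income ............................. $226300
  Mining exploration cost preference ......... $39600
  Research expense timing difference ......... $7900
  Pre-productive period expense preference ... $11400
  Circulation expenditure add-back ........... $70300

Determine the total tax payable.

Minimum tax:
  Adjusted income: $226300 + $39600 + $7900 + $11400 + $70300 = $355500
  Less exemption $93000 → base $262500
  $262500 × 13% = $34125

General income tax:
  $22000 × 12% = $2640
  $54000 × 23% = $12420
  $106000 × 33% = $34980
  $44300 × 38% = $16834
  → $66874

$66874 > $34125, so the general income tax governs.

$66874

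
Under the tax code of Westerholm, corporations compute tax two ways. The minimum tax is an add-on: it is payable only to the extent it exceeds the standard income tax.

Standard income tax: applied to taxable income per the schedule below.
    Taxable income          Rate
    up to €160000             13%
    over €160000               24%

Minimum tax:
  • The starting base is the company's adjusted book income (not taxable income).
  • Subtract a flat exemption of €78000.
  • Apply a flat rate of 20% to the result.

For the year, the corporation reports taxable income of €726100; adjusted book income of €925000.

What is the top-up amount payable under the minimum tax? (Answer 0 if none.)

€12736

Standard income tax:
  €160000 × 13% = €20800
  €566100 × 24% = €135864
  → €156664

Minimum tax:
  Base (adjusted book income): €925000
  Less exemption €78000 → base €847000
  €847000 × 20% = €169400

Excess of minimum tax over standard income tax: €169400 − €156664 = €12736.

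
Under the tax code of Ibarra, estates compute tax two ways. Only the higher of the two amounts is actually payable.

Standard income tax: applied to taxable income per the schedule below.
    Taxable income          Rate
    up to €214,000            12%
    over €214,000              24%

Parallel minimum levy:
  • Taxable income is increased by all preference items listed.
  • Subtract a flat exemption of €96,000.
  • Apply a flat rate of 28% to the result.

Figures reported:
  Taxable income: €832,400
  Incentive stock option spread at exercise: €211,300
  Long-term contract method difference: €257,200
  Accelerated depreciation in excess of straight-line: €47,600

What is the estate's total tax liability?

€350,700

Parallel minimum levy:
  Adjusted income: €832,400 + €211,300 + €257,200 + €47,600 = €1,348,500
  Less exemption €96,000 → base €1,252,500
  €1,252,500 × 28% = €350,700

Standard income tax:
  €214,000 × 12% = €25,680
  €618,400 × 24% = €148,416
  → €174,096

€350,700 > €174,096, so the parallel minimum levy is the binding amount.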